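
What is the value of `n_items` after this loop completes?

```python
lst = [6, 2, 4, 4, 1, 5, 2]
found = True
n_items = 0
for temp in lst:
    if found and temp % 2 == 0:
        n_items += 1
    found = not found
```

Count even values at even positions
`n_items` takes the values: 0 → 1 → 2 → 3

Answer: 3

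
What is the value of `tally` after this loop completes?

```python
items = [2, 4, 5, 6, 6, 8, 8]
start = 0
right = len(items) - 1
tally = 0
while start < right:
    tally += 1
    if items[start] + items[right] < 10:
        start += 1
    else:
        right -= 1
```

Steps to find pair summing to 10
`tally` takes the values: 0 → 1 → 2 → 3 → 4 → 5 → 6

Answer: 6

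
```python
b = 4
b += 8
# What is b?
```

Trace:
`b = 4` → b = 4
`b += 8` → b = 12
So b = 12

Answer: 12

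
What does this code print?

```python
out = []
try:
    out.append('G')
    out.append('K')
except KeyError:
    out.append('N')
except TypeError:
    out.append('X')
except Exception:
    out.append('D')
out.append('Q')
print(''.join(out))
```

Execution trace: 'G' (try body) → 'K' (try body, no exception) → 'Q' (after the try/except). Output: GKQ

Answer: GKQ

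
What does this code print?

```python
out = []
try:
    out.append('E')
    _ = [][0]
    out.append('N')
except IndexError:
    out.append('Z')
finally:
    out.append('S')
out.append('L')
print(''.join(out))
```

Execution trace: 'E' (try body) → 'Z' (except IndexError) → 'S' (finally) → 'L' (after the try/except). Output: EZSL

Answer: EZSL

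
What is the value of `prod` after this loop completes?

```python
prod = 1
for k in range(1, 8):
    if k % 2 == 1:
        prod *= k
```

Product of odd numbers 1 to 7
`prod` takes the values: 1 → 3 → 15 → 105

Answer: 105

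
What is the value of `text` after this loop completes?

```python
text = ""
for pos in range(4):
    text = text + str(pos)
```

Concatenate digits 0 to 3
`text` takes the values: "" → "0" → "01" → "012" → "0123"

Answer: "0123"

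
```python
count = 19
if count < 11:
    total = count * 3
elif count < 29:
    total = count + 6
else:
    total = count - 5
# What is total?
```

Trace:
`count = 19` → count = 19
`if count < 11: ...` → count < 11 is False, count < 29 is True → total = 25
So total = 25

Answer: 25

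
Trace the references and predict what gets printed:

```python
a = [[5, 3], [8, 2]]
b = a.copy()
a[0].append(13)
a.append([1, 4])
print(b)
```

Key concept: shallow copy with nested lists.
Step by step:
`a = [[5, 3], [8, 2]]` → a = [[5, 3], [8, 2]]
`b = a.copy()` → b = [[5, 3], [8, 2]]
`a[0].append(13)` → a = [[5, 3, 13], [8, 2]]; b = [[5, 3, 13], [8, 2]]
`a.append([1, 4])` → a = [[5, 3, 13], [8, 2], [1, 4]]
`print(b)` → prints [[5, 3, 13], [8, 2]]

Answer: [[5, 3, 13], [8, 2]]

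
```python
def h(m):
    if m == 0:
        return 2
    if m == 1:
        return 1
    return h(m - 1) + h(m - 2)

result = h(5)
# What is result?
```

Build up from base cases: h(0)=2, h(1)=1, h(2)=3, h(3)=4, h(4)=7, h(5)=11

Answer: 11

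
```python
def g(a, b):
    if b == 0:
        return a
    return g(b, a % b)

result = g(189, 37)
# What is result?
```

g(189, 37) -> g(37, 4) -> g(4, 1) -> g(1, 0) -> 1

Answer: 1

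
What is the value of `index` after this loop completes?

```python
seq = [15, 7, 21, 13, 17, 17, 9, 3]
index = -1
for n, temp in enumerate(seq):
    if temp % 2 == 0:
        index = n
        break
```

First even number index in [15, 7, 21, 13, 17, 17, 9, 3]
`index` takes the values: -1

Answer: -1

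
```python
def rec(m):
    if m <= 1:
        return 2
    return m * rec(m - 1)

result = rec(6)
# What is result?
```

rec(6) = 6 * 5 * 4 * 3 * 2 * 2 = 1440

Answer: 1440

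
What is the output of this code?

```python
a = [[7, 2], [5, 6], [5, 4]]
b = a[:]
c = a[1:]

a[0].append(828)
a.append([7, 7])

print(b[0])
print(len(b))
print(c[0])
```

Key concept: slice with nested mutation.
Step by step:
`a = [[7, 2], [5, 6], [5, 4]]` → a = [[7, 2], [5, 6], [5, 4]]
`b = a[:]` → b = [[7, 2], [5, 6], [5, 4]]
`c = a[1:]` → c = [[5, 6], [5, 4]]
`a[0].append(828)` → a = [[7, 2, 828], [5, 6], [5, 4]]; b = [[7, 2, 828], [5, 6], [5, 4]]
`a.append([7, 7])` → a = [[7, 2, 828], [5, 6], [5, 4], [7, 7]]
`print(b[0])` → prints [7, 2, 828]
`print(len(b))` → prints 3
`print(c[0])` → prints [5, 6]

Answer:
[7, 2, 828]
3
[5, 6]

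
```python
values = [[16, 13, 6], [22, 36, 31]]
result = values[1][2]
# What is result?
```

Trace:
`values = [[16, 13, 6], [22, 36, 31]]` → values = [[16, 13, 6], [22, 36, 31]]
`result = values[1][2]` → result = 31
So result = 31

Answer: 31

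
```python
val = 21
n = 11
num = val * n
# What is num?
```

Trace:
`val = 21` → val = 21
`n = 11` → n = 11
`num = val * n` → num = 231
So num = 231

Answer: 231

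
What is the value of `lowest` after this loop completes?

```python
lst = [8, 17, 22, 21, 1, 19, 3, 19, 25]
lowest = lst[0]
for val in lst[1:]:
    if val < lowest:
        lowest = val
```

Minimum of [8, 17, 22, 21, 1, 19, 3, 19, 25]
`lowest` takes the values: 8 → 1

Answer: 1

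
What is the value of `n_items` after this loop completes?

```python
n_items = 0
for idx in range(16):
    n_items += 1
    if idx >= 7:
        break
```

Loop breaks when idx reaches 7, n_items is 8
`n_items` takes the values: 0 → 1 → 2 → 3 → 4 → 5 → 6 → 7 → 8

Answer: 8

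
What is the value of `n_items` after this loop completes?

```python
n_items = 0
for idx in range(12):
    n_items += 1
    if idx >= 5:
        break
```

Loop breaks when idx reaches 5, n_items is 6
`n_items` takes the values: 0 → 1 → 2 → 3 → 4 → 5 → 6

Answer: 6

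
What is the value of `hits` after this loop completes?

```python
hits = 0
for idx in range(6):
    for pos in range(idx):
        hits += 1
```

Triangle number: 0+1+2+...+5
`hits` takes the values: 0 → 1 → 2 → 3 → 4 → 5 → 6 → 7 → 8 → 9 → 10 → 11 → 12 → 13 → 14 → 15

Answer: 15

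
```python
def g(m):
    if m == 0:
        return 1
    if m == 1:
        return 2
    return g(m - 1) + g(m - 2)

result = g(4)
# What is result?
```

Build up from base cases: g(0)=1, g(1)=2, g(2)=3, g(3)=5, g(4)=8

Answer: 8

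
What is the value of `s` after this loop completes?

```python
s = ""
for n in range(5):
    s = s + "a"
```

Repeat 'a' 5 times
`s` takes the values: "" → "a" → "aa" → "aaa" → "aaaa" → "aaaaa"

Answer: "aaaaa"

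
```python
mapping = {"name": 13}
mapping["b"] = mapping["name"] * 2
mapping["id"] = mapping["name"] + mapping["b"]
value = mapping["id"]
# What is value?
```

Trace:
`mapping = {"name": 13}` → mapping = {'name': 13}
`mapping["b"] = mapping["name"] * 2` → mapping = {'name': 13, 'b': 26}
`mapping["id"] = mapping["name"] + mapping["b"]` → mapping = {'name': 13, 'b': 26, 'id': 39}
`value = mapping["id"]` → value = 39
So value = 39

Answer: 39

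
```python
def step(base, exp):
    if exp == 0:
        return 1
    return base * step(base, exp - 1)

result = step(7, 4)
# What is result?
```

step(7, 4) = 7 * 7 * 7 * 7 = 2401

Answer: 2401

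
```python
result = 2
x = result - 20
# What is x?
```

Trace:
`result = 2` → result = 2
`x = result - 20` → x = -18
So x = -18

Answer: -18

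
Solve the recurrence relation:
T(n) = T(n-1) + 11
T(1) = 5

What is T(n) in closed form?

Unrolling: T(n) = T(1) + 11·(n-1) = 5 + 11(n-1) = 11n - 6.

Answer: T(n) = 11n - 6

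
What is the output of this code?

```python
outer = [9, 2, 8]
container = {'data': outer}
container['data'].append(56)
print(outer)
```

Key concept: dict holds reference to list.
Step by step:
`outer = [9, 2, 8]` → outer = [9, 2, 8]
`container = {'data': outer}` → container = {'data': [9, 2, 8]}
`container['data'].append(56)` → outer = [9, 2, 8, 56]; container = {'data': [9, 2, 8, 56]}
`print(outer)` → prints [9, 2, 8, 56]

Answer: [9, 2, 8, 56]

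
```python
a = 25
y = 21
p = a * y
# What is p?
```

Trace:
`a = 25` → a = 25
`y = 21` → y = 21
`p = a * y` → p = 525
So p = 525

Answer: 525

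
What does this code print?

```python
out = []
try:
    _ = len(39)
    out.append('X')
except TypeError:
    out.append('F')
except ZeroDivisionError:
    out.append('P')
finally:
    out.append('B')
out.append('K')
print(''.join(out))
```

Execution trace: 'F' (except TypeError) → 'B' (finally) → 'K' (after the try/except). Output: FBK

Answer: FBK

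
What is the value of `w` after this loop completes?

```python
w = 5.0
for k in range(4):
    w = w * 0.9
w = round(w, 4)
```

Exponential decay: 5.0 * 0.9^4
`w` takes the values: 5.0 → 4.5 → 4.05 → 3.645 → 3.2805

Answer: 3.2805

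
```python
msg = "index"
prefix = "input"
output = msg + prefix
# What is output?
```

Trace:
`msg = "index"` → msg = 'index'
`prefix = "input"` → prefix = 'input'
`output = msg + prefix` → output = 'indexinput'
So output = 'indexinput'

Answer: 'indexinput'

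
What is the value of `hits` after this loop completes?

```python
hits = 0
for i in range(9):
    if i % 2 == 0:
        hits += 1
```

Count numbers divisible by 2 in range(9)
`hits` takes the values: 0 → 1 → 2 → 3 → 4 → 5

Answer: 5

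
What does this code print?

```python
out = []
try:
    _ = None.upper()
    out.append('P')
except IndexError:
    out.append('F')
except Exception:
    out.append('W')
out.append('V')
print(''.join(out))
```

Execution trace: 'W' (except Exception) → 'V' (after the try/except). Output: WV

Answer: WV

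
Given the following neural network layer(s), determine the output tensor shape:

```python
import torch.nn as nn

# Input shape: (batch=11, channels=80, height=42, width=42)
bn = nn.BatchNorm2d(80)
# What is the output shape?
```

Input: (11, 80, 42, 42) -> Output: (11, 80, 42, 42)

Answer: (11, 80, 42, 42)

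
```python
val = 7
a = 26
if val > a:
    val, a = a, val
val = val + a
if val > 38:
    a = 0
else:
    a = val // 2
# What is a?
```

Trace:
`val = 7` → val = 7
`a = 26` → a = 26
`if val > a: ...` → val > a is False → no variable changes
`val = val + a` → val = 33
`if val > 38: ...` → val > 38 is False, take else branch → a = 16
So a = 16

Answer: 16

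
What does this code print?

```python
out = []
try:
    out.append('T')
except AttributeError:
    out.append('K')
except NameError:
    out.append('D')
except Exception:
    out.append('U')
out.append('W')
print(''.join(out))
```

Execution trace: 'T' (try body, no exception) → 'W' (after the try/except). Output: TW

Answer: TW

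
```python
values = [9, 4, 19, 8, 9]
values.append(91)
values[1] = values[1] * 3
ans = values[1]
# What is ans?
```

Trace:
`values = [9, 4, 19, 8, 9]` → values = [9, 4, 19, 8, 9]
`values.append(91)` → values = [9, 4, 19, 8, 9, 91]
`values[1] = values[1] * 3` → values = [9, 12, 19, 8, 9, 91]
`ans = values[1]` → ans = 12
So ans = 12

Answer: 12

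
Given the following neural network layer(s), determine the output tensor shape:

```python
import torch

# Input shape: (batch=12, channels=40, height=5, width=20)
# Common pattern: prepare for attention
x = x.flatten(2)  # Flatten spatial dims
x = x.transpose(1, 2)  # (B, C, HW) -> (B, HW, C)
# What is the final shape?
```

Input: (12, 40, 5, 20) -> after flatten(2): (12, 40, 100) -> Output: (12, 100, 40)

Answer: (12, 100, 40)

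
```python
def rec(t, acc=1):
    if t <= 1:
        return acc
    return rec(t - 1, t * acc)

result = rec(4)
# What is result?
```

Accumulator trace (n, acc): (4, 1) -> (3, 4) -> (2, 12) -> (1, 24) -> return 24

Answer: 24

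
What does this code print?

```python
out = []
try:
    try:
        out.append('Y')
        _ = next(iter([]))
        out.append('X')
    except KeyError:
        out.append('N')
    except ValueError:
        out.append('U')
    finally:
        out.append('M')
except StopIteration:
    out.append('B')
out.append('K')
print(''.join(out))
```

Execution trace: 'Y' (try body) → 'M' (finally) → 'B' (outer except StopIteration) → 'K' (after the try/except). Output: YMBK

Answer: YMBK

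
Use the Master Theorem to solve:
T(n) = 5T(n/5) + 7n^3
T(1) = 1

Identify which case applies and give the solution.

a=5, b=5, f(n)=7n^3. log_5(5) = 1. Since c=3 > 1 and the regularity condition holds (5(n/5)^3 = (5/5^3)n^3 with 5/5^3 < 1), Case 3 applies: T(n) = Θ(f(n)) = O(n^3).

Answer: O(n^3) - Case 3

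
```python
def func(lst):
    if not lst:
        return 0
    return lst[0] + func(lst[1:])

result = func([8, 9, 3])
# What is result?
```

8 + 9 + 3 + 0 = 20

Answer: 20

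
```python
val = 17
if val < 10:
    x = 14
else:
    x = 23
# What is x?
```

Trace:
`val = 17` → val = 17
`if val < 10: ...` → val < 10 is False, take else branch → x = 23
So x = 23

Answer: 23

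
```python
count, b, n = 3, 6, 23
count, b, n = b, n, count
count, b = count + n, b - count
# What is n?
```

Trace:
`count, b, n = 3, 6, 23` → count = 3; b = 6; n = 23
`count, b, n = b, n, count` → count = 6; b = 23; n = 3
`count, b = count + n, b - count` → count = 9; b = 17
So n = 3

Answer: 3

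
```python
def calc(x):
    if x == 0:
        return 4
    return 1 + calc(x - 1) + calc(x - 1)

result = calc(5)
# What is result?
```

calc(x) = 1 + 2·calc(x-1), calc(0)=4. Closed form: (4+1)·2^5 - 1 = 159.

Answer: 159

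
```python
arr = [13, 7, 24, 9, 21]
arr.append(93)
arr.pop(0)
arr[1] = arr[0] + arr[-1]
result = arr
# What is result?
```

Trace:
`arr = [13, 7, 24, 9, 21]` → arr = [13, 7, 24, 9, 21]
`arr.append(93)` → arr = [13, 7, 24, 9, 21, 93]
`arr.pop(0)` → arr = [7, 24, 9, 21, 93]
`arr[1] = arr[0] + arr[-1]` → arr = [7, 100, 9, 21, 93]
`result = arr` → result = [7, 100, 9, 21, 93]
So result = [7, 100, 9, 21, 93]

Answer: [7, 100, 9, 21, 93]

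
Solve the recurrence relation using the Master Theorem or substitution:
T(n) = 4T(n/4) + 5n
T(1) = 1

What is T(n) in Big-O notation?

By Master Theorem: a=4, b=4, f(n)=5n. Since log_4(4) = 1 and f(n) = Θ(n^1), Case 2 applies. T(n) = O(n log n).

Answer: O(n log n)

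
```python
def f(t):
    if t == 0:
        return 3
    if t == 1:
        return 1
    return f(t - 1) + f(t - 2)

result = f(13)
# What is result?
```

Build up from base cases: f(0)=3, f(1)=1, f(2)=4, f(3)=5, f(4)=9, f(5)=14, f(6)=23, ..., f(13)=665

Answer: 665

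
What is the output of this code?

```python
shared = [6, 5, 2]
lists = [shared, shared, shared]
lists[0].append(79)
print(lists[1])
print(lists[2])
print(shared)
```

Key concept: list of same reference.
Step by step:
`shared = [6, 5, 2]` → shared = [6, 5, 2]
`lists = [shared, shared, shared]` → lists = [[6, 5, 2], [6, 5, 2], [6, 5, 2]]
`lists[0].append(79)` → shared = [6, 5, 2, 79]; lists = [[6, 5, 2, 79], [6, 5, 2, 79], [6, 5, 2, 79]]
`print(lists[1])` → prints [6, 5, 2, 79]
`print(lists[2])` → prints [6, 5, 2, 79]
`print(shared)` → prints [6, 5, 2, 79]

Answer:
[6, 5, 2, 79]
[6, 5, 2, 79]
[6, 5, 2, 79]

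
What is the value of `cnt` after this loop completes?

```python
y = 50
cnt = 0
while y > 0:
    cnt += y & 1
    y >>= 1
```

Count set bits in 50 (binary: 0b110010)
`cnt` takes the values: 0 → 1 → 2 → 3

Answer: 3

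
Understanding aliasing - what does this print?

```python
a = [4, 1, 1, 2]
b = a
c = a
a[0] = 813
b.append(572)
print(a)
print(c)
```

Key concept: multiple aliases.
Step by step:
`a = [4, 1, 1, 2]` → a = [4, 1, 1, 2]
`b = a` → b = [4, 1, 1, 2] (same object as a)
`c = a` → c = [4, 1, 1, 2] (same object as a, b)
`a[0] = 813` → a = [813, 1, 1, 2] (same object as b, c); b = [813, 1, 1, 2] (same object as a, c); c = [813, 1, 1, 2] (same object as a, b)
`b.append(572)` → a = [813, 1, 1, 2, 572] (same object as b, c); b = [813, 1, 1, 2, 572] (same object as a, c); c = [813, 1, 1, 2, 572] (same object as a, b)
`print(a)` → prints [813, 1, 1, 2, 572]
`print(c)` → prints [813, 1, 1, 2, 572]

Answer:
[813, 1, 1, 2, 572]
[813, 1, 1, 2, 572]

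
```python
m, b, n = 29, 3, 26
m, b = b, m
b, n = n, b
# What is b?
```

Trace:
`m, b, n = 29, 3, 26` → m = 29; b = 3; n = 26
`m, b = b, m` → m = 3; b = 29
`b, n = n, b` → b = 26; n = 29
So b = 26

Answer: 26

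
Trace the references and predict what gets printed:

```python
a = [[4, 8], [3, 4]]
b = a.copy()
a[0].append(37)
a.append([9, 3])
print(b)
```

Key concept: shallow copy with nested lists.
Step by step:
`a = [[4, 8], [3, 4]]` → a = [[4, 8], [3, 4]]
`b = a.copy()` → b = [[4, 8], [3, 4]]
`a[0].append(37)` → a = [[4, 8, 37], [3, 4]]; b = [[4, 8, 37], [3, 4]]
`a.append([9, 3])` → a = [[4, 8, 37], [3, 4], [9, 3]]
`print(b)` → prints [[4, 8, 37], [3, 4]]

Answer: [[4, 8, 37], [3, 4]]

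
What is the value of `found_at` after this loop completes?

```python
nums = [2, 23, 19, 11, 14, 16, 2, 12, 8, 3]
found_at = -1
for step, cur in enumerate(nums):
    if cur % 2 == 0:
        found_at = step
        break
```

First even number index in [2, 23, 19, 11, 14, 16, 2, 12, 8, 3]
`found_at` takes the values: -1 → 0

Answer: 0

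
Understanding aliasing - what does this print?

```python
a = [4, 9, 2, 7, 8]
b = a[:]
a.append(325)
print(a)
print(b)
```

Key concept: slice [:] creates copy.
Step by step:
`a = [4, 9, 2, 7, 8]` → a = [4, 9, 2, 7, 8]
`b = a[:]` → b = [4, 9, 2, 7, 8]
`a.append(325)` → a = [4, 9, 2, 7, 8, 325]
`print(a)` → prints [4, 9, 2, 7, 8, 325]
`print(b)` → prints [4, 9, 2, 7, 8]

Answer:
[4, 9, 2, 7, 8, 325]
[4, 9, 2, 7, 8]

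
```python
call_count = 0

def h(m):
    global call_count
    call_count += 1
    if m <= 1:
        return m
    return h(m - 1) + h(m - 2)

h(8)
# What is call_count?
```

Calls(m) = 1 + Calls(m-1) + Calls(m-2); Calls(0)=Calls(1)=1. For m=8 this gives 67.

Answer: 67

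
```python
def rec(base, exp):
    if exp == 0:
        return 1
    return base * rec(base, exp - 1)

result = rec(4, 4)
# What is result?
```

rec(4, 4) = 4 * 4 * 4 * 4 = 256

Answer: 256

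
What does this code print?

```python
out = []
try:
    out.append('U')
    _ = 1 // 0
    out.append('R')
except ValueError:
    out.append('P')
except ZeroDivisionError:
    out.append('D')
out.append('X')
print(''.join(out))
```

Execution trace: 'U' (try body) → 'D' (except ZeroDivisionError) → 'X' (after the try/except). Output: UDX

Answer: UDX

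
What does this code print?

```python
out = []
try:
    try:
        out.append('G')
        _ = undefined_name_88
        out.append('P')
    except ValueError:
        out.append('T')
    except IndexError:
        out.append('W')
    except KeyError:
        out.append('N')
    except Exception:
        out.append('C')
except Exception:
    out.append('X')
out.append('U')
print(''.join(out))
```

Execution trace: 'G' (inner try body) → 'C' (inner except Exception) → 'U' (after the try/except). Output: GCU

Answer: GCU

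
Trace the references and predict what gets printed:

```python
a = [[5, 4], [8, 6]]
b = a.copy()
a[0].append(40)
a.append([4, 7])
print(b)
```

Key concept: shallow copy with nested lists.
Step by step:
`a = [[5, 4], [8, 6]]` → a = [[5, 4], [8, 6]]
`b = a.copy()` → b = [[5, 4], [8, 6]]
`a[0].append(40)` → a = [[5, 4, 40], [8, 6]]; b = [[5, 4, 40], [8, 6]]
`a.append([4, 7])` → a = [[5, 4, 40], [8, 6], [4, 7]]
`print(b)` → prints [[5, 4, 40], [8, 6]]

Answer: [[5, 4, 40], [8, 6]]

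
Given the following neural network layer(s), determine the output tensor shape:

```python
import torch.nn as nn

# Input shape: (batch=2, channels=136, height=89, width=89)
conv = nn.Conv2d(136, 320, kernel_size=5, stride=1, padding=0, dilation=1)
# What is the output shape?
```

Input: (2, 136, 89, 89) -> Output: (2, 320, 85, 85)

Answer: (2, 320, 85, 85)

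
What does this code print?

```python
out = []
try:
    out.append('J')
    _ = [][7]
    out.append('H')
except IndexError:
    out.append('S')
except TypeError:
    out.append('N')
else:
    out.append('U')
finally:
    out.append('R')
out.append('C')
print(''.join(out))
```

Execution trace: 'J' (try body) → 'S' (except IndexError) → 'R' (finally) → 'C' (after the try/except). Output: JSRC

Answer: JSRC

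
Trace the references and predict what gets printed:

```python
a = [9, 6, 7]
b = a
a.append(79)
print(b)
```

Key concept: basic list aliasing.
Step by step:
`a = [9, 6, 7]` → a = [9, 6, 7]
`b = a` → b = [9, 6, 7] (same object as a)
`a.append(79)` → a = [9, 6, 7, 79] (same object as b); b = [9, 6, 7, 79] (same object as a)
`print(b)` → prints [9, 6, 7, 79]

Answer: [9, 6, 7, 79]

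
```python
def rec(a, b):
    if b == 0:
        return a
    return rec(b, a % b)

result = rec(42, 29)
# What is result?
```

rec(42, 29) -> rec(29, 13) -> rec(13, 3) -> rec(3, 1) -> rec(1, 0) -> 1

Answer: 1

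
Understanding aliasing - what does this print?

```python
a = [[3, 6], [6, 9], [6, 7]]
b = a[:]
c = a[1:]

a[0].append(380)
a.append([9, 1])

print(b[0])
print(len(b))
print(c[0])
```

Key concept: slice with nested mutation.
Step by step:
`a = [[3, 6], [6, 9], [6, 7]]` → a = [[3, 6], [6, 9], [6, 7]]
`b = a[:]` → b = [[3, 6], [6, 9], [6, 7]]
`c = a[1:]` → c = [[6, 9], [6, 7]]
`a[0].append(380)` → a = [[3, 6, 380], [6, 9], [6, 7]]; b = [[3, 6, 380], [6, 9], [6, 7]]
`a.append([9, 1])` → a = [[3, 6, 380], [6, 9], [6, 7], [9, 1]]
`print(b[0])` → prints [3, 6, 380]
`print(len(b))` → prints 3
`print(c[0])` → prints [6, 9]

Answer:
[3, 6, 380]
3
[6, 9]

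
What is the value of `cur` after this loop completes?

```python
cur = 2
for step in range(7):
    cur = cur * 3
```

Multiply by 3, 7 times: 2 * 3^7 = 4374
`cur` takes the values: 2 → 6 → 18 → 54 → 162 → 486 → 1458 → 4374

Answer: 4374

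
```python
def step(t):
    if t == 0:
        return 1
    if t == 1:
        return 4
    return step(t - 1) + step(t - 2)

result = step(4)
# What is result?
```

Build up from base cases: step(0)=1, step(1)=4, step(2)=5, step(3)=9, step(4)=14

Answer: 14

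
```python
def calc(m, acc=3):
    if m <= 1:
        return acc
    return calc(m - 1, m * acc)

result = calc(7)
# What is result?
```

Accumulator trace (n, acc): (7, 3) -> (6, 21) -> (5, 126) -> (4, 630) -> (3, 2520) -> (2, 7560) -> (1, 15120) -> return 15120

Answer: 15120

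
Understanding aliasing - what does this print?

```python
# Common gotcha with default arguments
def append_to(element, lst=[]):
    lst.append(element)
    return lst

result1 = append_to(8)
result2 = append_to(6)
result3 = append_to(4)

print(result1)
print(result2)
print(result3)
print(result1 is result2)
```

Key concept: mutable default argument gotcha.
Step by step:
`result1 = append_to(8)` → result1 = [8]
`result2 = append_to(6)` → result1 = [8, 6] (same object as result2); result2 = [8, 6] (same object as result1)
`result3 = append_to(4)` → result1 = [8, 6, 4] (same object as result2, result3); result2 = [8, 6, 4] (same object as result1, result3); result3 = [8, 6, 4] (same object as result1, result2)
`print(result1)` → prints [8, 6, 4]
`print(result2)` → prints [8, 6, 4]
`print(result3)` → prints [8, 6, 4]
`print(result1 is result2)` → prints True

Answer:
[8, 6, 4]
[8, 6, 4]
[8, 6, 4]
True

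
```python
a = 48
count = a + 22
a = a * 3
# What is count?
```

Trace:
`a = 48` → a = 48
`count = a + 22` → count = 70
`a = a * 3` → a = 144
So count = 70

Answer: 70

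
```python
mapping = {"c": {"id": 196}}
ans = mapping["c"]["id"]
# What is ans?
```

Trace:
`mapping = {"c": {"id": 196}}` → mapping = {'c': {'id': 196}}
`ans = mapping["c"]["id"]` → ans = 196
So ans = 196

Answer: 196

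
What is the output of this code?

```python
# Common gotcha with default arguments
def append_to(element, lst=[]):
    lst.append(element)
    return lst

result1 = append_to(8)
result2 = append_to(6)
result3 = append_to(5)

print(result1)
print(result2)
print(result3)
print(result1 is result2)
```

Key concept: mutable default argument gotcha.
Step by step:
`result1 = append_to(8)` → result1 = [8]
`result2 = append_to(6)` → result1 = [8, 6] (same object as result2); result2 = [8, 6] (same object as result1)
`result3 = append_to(5)` → result1 = [8, 6, 5] (same object as result2, result3); result2 = [8, 6, 5] (same object as result1, result3); result3 = [8, 6, 5] (same object as result1, result2)
`print(result1)` → prints [8, 6, 5]
`print(result2)` → prints [8, 6, 5]
`print(result3)` → prints [8, 6, 5]
`print(result1 is result2)` → prints True

Answer:
[8, 6, 5]
[8, 6, 5]
[8, 6, 5]
True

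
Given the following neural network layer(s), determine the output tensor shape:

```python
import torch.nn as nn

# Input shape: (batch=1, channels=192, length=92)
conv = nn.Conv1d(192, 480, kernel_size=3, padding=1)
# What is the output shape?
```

Input: (1, 192, 92) -> Output: (1, 480, 92)

Answer: (1, 480, 92)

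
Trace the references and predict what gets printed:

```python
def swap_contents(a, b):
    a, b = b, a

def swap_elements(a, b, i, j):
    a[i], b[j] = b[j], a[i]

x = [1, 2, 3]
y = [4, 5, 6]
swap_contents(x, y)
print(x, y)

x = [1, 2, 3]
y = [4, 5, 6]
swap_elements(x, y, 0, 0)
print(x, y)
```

Key concept: parameter rebinding vs mutation.
Step by step:
`x = [1, 2, 3]` → x = [1, 2, 3]
`y = [4, 5, 6]` → y = [4, 5, 6]
`swap_contents(x, y)` → no visible change to tracked variables
`print(x, y)` → prints [1, 2, 3] [4, 5, 6]
`x = [1, 2, 3]` → x = [1, 2, 3]
`y = [4, 5, 6]` → y = [4, 5, 6]
`swap_elements(x, y, 0, 0)` → x = [4, 2, 3]; y = [1, 5, 6]
`print(x, y)` → prints [4, 2, 3] [1, 5, 6]

Answer:
[1, 2, 3] [4, 5, 6]
[4, 2, 3] [1, 5, 6]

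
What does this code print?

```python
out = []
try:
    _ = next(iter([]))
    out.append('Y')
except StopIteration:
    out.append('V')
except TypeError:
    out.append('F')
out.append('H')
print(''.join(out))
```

Execution trace: 'V' (except StopIteration) → 'H' (after the try/except). Output: VH

Answer: VH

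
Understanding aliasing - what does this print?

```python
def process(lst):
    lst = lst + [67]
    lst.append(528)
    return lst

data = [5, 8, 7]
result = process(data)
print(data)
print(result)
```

Key concept: rebinding parameter vs mutation.
Step by step:
`data = [5, 8, 7]` → data = [5, 8, 7]
`result = process(data)` → result = [5, 8, 7, 67, 528]
`print(data)` → prints [5, 8, 7]
`print(result)` → prints [5, 8, 7, 67, 528]

Answer:
[5, 8, 7]
[5, 8, 7, 67, 528]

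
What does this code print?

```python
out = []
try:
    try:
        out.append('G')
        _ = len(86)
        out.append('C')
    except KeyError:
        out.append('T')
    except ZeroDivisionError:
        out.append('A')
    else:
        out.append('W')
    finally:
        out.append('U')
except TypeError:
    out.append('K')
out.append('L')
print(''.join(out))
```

Execution trace: 'G' (try body) → 'U' (finally) → 'K' (outer except TypeError) → 'L' (after the try/except). Output: GUKL

Answer: GUKL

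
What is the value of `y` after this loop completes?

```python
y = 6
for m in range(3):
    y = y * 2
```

Multiply by 2, 3 times: 6 * 2^3 = 48
`y` takes the values: 6 → 12 → 24 → 48

Answer: 48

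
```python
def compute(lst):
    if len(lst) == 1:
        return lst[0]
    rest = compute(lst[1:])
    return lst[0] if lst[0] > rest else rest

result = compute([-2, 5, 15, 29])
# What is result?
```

Recursive max over [-2, 5, 15, 29] = 29

Answer: 29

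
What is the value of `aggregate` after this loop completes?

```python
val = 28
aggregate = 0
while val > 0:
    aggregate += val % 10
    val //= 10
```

Sum digits of 28
`aggregate` takes the values: 0 → 8 → 10

Answer: 10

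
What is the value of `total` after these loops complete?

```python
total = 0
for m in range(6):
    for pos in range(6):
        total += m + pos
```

Sum of all m+pos for m,pos in 6x6
`total` takes the values: 0 → 1 → 3 → 6 → 10 → 15 → 16 → 18 → 21 → 25 → 30 → 36 → 38 → 41 → 45 → 50 → 56 → 63 → 66 → 70 → 75 → 81 → 88 → 96 → 100 → 105 → 111 → 118 → 126 → 135 → 140 → 146 → 153 → 161 → 170 → 180

Answer: 180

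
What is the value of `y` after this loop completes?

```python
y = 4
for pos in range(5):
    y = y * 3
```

Multiply by 3, 5 times: 4 * 3^5 = 972
`y` takes the values: 4 → 12 → 36 → 108 → 324 → 972

Answer: 972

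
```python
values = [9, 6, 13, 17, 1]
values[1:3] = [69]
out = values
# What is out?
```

Trace:
`values = [9, 6, 13, 17, 1]` → values = [9, 6, 13, 17, 1]
`values[1:3] = [69]` → values = [9, 69, 17, 1]
`out = values` → out = [9, 69, 17, 1]
So out = [9, 69, 17, 1]

Answer: [9, 69, 17, 1]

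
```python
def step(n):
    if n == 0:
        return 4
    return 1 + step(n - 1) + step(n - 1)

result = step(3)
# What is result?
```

step(n) = 1 + 2·step(n-1), step(0)=4. Closed form: (4+1)·2^3 - 1 = 39.

Answer: 39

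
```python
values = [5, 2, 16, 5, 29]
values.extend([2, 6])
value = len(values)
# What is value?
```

Trace:
`values = [5, 2, 16, 5, 29]` → values = [5, 2, 16, 5, 29]
`values.extend([2, 6])` → values = [5, 2, 16, 5, 29, 2, 6]
`value = len(values)` → value = 7
So value = 7

Answer: 7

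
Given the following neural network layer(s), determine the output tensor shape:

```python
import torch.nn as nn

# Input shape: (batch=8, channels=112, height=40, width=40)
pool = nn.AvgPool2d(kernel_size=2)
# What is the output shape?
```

Input: (8, 112, 40, 40) -> Output: (8, 112, 20, 20)

Answer: (8, 112, 20, 20)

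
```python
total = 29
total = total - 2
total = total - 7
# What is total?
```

Trace:
`total = 29` → total = 29
`total = total - 2` → total = 27
`total = total - 7` → total = 20
So total = 20

Answer: 20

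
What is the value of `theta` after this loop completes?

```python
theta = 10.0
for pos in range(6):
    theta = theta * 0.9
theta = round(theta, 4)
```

Exponential decay: 10.0 * 0.9^6
`theta` takes the values: 10.0 → 9.0 → 8.1 → 7.29 → 6.561 → 5.9049 → 5.31441 → 5.3144

Answer: 5.3144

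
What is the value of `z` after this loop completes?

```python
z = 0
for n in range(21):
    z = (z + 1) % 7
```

Increment mod 7, 21 times = 0
`z` takes the values: 0 → 1 → 2 → 3 → 4 → 5 → 6 → 0 → 1 → 2 → 3 → 4 → 5 → 6 → 0 → 1 → 2 → 3 → 4 → 5 → 6 → 0

Answer: 0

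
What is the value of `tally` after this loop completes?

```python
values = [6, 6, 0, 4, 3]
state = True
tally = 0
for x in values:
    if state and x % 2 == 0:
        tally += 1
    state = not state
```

Count even values at even positions
`tally` takes the values: 0 → 1 → 2

Answer: 2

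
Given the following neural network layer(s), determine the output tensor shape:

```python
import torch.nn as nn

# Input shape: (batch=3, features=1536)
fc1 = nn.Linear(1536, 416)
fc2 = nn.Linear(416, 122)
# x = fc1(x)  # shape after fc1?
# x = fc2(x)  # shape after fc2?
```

Input: (3, 1536) -> after fc1: (3, 416) -> Output: (3, 122)

Answer: (3, 122)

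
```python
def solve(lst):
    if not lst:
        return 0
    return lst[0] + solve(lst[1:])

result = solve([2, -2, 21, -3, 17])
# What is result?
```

2 + (-2) + 21 + (-3) + 17 + 0 = 35

Answer: 35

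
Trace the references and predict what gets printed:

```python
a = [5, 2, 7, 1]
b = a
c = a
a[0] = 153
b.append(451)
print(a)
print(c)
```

Key concept: multiple aliases.
Step by step:
`a = [5, 2, 7, 1]` → a = [5, 2, 7, 1]
`b = a` → b = [5, 2, 7, 1] (same object as a)
`c = a` → c = [5, 2, 7, 1] (same object as a, b)
`a[0] = 153` → a = [153, 2, 7, 1] (same object as b, c); b = [153, 2, 7, 1] (same object as a, c); c = [153, 2, 7, 1] (same object as a, b)
`b.append(451)` → a = [153, 2, 7, 1, 451] (same object as b, c); b = [153, 2, 7, 1, 451] (same object as a, c); c = [153, 2, 7, 1, 451] (same object as a, b)
`print(a)` → prints [153, 2, 7, 1, 451]
`print(c)` → prints [153, 2, 7, 1, 451]

Answer:
[153, 2, 7, 1, 451]
[153, 2, 7, 1, 451]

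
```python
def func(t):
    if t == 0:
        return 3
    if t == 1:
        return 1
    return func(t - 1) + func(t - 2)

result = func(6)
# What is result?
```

Build up from base cases: func(0)=3, func(1)=1, func(2)=4, func(3)=5, func(4)=9, func(5)=14, func(6)=23

Answer: 23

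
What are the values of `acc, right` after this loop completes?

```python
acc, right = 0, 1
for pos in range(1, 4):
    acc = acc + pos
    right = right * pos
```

Sum and factorial of 1 to 3
`acc, right` takes the values: (0, 1) → (1, 1) → (3, 1) → (3, 2) → (6, 2) → (6, 6)

Answer: 6, 6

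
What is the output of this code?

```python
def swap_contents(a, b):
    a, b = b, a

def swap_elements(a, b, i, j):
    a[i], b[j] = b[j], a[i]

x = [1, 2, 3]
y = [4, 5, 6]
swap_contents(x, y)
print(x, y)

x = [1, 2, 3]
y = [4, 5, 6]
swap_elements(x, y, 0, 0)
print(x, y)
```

Key concept: parameter rebinding vs mutation.
Step by step:
`x = [1, 2, 3]` → x = [1, 2, 3]
`y = [4, 5, 6]` → y = [4, 5, 6]
`swap_contents(x, y)` → no visible change to tracked variables
`print(x, y)` → prints [1, 2, 3] [4, 5, 6]
`x = [1, 2, 3]` → x = [1, 2, 3]
`y = [4, 5, 6]` → y = [4, 5, 6]
`swap_elements(x, y, 0, 0)` → x = [4, 2, 3]; y = [1, 5, 6]
`print(x, y)` → prints [4, 2, 3] [1, 5, 6]

Answer:
[1, 2, 3] [4, 5, 6]
[4, 2, 3] [1, 5, 6]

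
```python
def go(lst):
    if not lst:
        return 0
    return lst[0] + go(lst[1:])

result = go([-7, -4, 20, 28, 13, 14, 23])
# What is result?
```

(-7) + (-4) + 20 + 28 + 13 + 14 + 23 + 0 = 87

Answer: 87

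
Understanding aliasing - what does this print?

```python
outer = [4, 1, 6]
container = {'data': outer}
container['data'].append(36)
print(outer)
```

Key concept: dict holds reference to list.
Step by step:
`outer = [4, 1, 6]` → outer = [4, 1, 6]
`container = {'data': outer}` → container = {'data': [4, 1, 6]}
`container['data'].append(36)` → outer = [4, 1, 6, 36]; container = {'data': [4, 1, 6, 36]}
`print(outer)` → prints [4, 1, 6, 36]

Answer: [4, 1, 6, 36]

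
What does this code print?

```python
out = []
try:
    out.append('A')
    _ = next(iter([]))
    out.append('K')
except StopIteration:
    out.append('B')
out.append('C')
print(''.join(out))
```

Execution trace: 'A' (try body) → 'B' (except StopIteration) → 'C' (after the try/except). Output: ABC

Answer: ABC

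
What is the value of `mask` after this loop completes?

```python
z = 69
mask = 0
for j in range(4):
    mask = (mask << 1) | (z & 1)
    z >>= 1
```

Reverse lowest 4 bits of 69
`mask` takes the values: 0 → 1 → 2 → 5 → 10

Answer: 10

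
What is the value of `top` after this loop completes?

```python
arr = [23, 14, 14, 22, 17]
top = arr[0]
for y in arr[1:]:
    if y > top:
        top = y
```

Maximum of [23, 14, 14, 22, 17]
`top` takes the values: 23

Answer: 23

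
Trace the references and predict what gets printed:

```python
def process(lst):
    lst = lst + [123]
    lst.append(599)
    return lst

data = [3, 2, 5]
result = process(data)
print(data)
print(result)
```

Key concept: rebinding parameter vs mutation.
Step by step:
`data = [3, 2, 5]` → data = [3, 2, 5]
`result = process(data)` → result = [3, 2, 5, 123, 599]
`print(data)` → prints [3, 2, 5]
`print(result)` → prints [3, 2, 5, 123, 599]

Answer:
[3, 2, 5]
[3, 2, 5, 123, 599]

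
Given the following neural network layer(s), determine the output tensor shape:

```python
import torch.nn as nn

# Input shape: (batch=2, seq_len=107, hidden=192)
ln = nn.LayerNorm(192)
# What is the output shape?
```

Input: (2, 107, 192) -> Output: (2, 107, 192)

Answer: (2, 107, 192)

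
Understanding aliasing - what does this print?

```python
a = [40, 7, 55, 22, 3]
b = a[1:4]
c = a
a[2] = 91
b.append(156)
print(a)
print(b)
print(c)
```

Key concept: slice vs alias.
Step by step:
`a = [40, 7, 55, 22, 3]` → a = [40, 7, 55, 22, 3]
`b = a[1:4]` → b = [7, 55, 22]
`c = a` → c = [40, 7, 55, 22, 3] (same object as a)
`a[2] = 91` → a = [40, 7, 91, 22, 3] (same object as c); c = [40, 7, 91, 22, 3] (same object as a)
`b.append(156)` → b = [7, 55, 22, 156]
`print(a)` → prints [40, 7, 91, 22, 3]
`print(b)` → prints [7, 55, 22, 156]
`print(c)` → prints [40, 7, 91, 22, 3]

Answer:
[40, 7, 91, 22, 3]
[7, 55, 22, 156]
[40, 7, 91, 22, 3]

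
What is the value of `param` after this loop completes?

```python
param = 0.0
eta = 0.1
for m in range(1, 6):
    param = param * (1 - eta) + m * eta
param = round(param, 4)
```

Moving average with lr=0.1
`param` takes the values: 0.0 → 0.1 → 0.29 → 0.561 → 0.9049 → 1.31441 → 1.3144

Answer: 1.3144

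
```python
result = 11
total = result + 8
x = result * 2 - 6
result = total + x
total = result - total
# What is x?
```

Trace:
`result = 11` → result = 11
`total = result + 8` → total = 19
`x = result * 2 - 6` → x = 16
`result = total + x` → result = 35
`total = result - total` → total = 16
So x = 16

Answer: 16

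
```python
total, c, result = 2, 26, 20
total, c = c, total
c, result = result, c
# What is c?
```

Trace:
`total, c, result = 2, 26, 20` → total = 2; c = 26; result = 20
`total, c = c, total` → total = 26; c = 2
`c, result = result, c` → c = 20; result = 2
So c = 20

Answer: 20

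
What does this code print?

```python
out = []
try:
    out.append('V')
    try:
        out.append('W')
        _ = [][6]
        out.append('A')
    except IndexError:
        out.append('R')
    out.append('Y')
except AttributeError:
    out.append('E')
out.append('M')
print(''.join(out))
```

Execution trace: 'V' (try body) → 'W' (inner try body) → 'R' (inner except IndexError) → 'Y' (try body, no exception) → 'M' (after the try/except). Output: VWRYM

Answer: VWRYM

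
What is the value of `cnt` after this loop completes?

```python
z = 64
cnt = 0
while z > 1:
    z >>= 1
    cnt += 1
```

Count right shifts until 1
`cnt` takes the values: 0 → 1 → 2 → 3 → 4 → 5 → 6

Answer: 6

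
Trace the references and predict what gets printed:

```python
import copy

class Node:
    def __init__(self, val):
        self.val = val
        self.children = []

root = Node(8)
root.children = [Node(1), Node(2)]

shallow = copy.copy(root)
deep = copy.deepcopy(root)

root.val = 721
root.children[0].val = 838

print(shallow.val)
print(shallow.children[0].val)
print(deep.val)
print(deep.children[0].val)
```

Key concept: deep copy with custom objects.
Step by step:
`root = Node(8)` → root = Node(val=8, children=[])
`root.children = [Node(1), Node(2)]` → root = Node(val=8, children=[Node(val=1, children=[]), Node(val=2, children=[])])
`shallow = copy.copy(root)` → shallow = Node(val=8, children=[Node(val=1, children=[]), Node(val=2, children=[])])
`deep = copy.deepcopy(root)` → deep = Node(val=8, children=[Node(val=1, children=[]), Node(val=2, children=[])])
`root.val = 721` → root = Node(val=721, children=[Node(val=1, children=[]), Node(val=2, children=[])])
`root.children[0].val = 838` → root = Node(val=721, children=[Node(val=838, children=[]), Node(val=2, children=[])]); shallow = Node(val=8, children=[Node(val=838, children=[]), Node(val=2, children=[])])
`print(shallow.val)` → prints 8
`print(shallow.children[0].val)` → prints 838
`print(deep.val)` → prints 8
`print(deep.children[0].val)` → prints 1

Answer:
8
838
8
1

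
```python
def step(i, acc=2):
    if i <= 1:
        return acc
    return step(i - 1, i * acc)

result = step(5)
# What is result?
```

Accumulator trace (n, acc): (5, 2) -> (4, 10) -> (3, 40) -> (2, 120) -> (1, 240) -> return 240

Answer: 240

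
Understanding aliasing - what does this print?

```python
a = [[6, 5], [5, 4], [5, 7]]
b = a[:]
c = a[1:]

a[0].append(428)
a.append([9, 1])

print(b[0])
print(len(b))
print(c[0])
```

Key concept: slice with nested mutation.
Step by step:
`a = [[6, 5], [5, 4], [5, 7]]` → a = [[6, 5], [5, 4], [5, 7]]
`b = a[:]` → b = [[6, 5], [5, 4], [5, 7]]
`c = a[1:]` → c = [[5, 4], [5, 7]]
`a[0].append(428)` → a = [[6, 5, 428], [5, 4], [5, 7]]; b = [[6, 5, 428], [5, 4], [5, 7]]
`a.append([9, 1])` → a = [[6, 5, 428], [5, 4], [5, 7], [9, 1]]
`print(b[0])` → prints [6, 5, 428]
`print(len(b))` → prints 3
`print(c[0])` → prints [5, 4]

Answer:
[6, 5, 428]
3
[5, 4]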